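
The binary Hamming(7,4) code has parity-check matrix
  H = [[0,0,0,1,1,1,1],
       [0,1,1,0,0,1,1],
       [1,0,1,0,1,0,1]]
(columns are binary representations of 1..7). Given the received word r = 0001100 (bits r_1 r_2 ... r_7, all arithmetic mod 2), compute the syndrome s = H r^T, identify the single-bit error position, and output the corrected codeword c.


s = (0, 0, 1)^T, error position = 1, corrected codeword c = 1001100

Compute s = H r^T mod 2 one row at a time:
  s_1 = 1 + 1 + 0 + 0 = 2 ≡ 0 (mod 2).
  s_2 = 0 + 0 + 0 + 0 = 0 ≡ 0 (mod 2).
  s_3 = 0 + 0 + 1 + 0 = 1 ≡ 1 (mod 2).
s = (0, 0, 1)^T — this equals column 1 of H (binary 001), so error is at position 1.
Correct: flip bit 1 of r = 0001100 to get c = 1001100.


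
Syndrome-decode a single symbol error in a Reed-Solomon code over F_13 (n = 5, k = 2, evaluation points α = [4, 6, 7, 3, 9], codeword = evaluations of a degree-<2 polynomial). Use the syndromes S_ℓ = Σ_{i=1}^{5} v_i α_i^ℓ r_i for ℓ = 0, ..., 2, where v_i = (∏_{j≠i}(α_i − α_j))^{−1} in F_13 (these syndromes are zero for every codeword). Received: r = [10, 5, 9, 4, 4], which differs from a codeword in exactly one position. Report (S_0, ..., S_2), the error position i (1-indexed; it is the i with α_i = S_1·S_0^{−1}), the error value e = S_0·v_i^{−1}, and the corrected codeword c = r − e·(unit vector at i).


S = (9, 1, 3), error at position 4, error magnitude e = 11, c = [10, 5, 9, 6, 4].

Step 1: column multipliers v_i = (∏_{j≠i}(α_i − α_j))^{−1} mod 13.
  i = 1 (α = 4): (4−6)(4−7)(4−3)(4−9) = (−2)·(−3)·1·(−5) = −30 ≡ 9, so v_1 = 9^{−1} = 3 (mod 13).
  i = 2 (α = 6): (6−4)(6−7)(6−3)(6−9) = 2·(−1)·3·(−3) = 18 ≡ 5, so v_2 = 5^{−1} = 8 (mod 13).
  i = 3 (α = 7): (7−4)(7−6)(7−3)(7−9) = 3·1·4·(−2) = −24 ≡ 2, so v_3 = 2^{−1} = 7 (mod 13).
  i = 4 (α = 3): (3−4)(3−6)(3−7)(3−9) = (−1)·(−3)·(−4)·(−6) = 72 ≡ 7, so v_4 = 7^{−1} = 2 (mod 13).
  i = 5 (α = 9): (9−4)(9−6)(9−7)(9−3) = 5·3·2·6 = 180 ≡ 11, so v_5 = 11^{−1} = 6 (mod 13).
  v = [3, 8, 7, 2, 6].
Step 2: syndromes of r = [10, 5, 9, 4, 4] (all sums mod 13).
  S_0 = Σ v_i r_i = 3·10 + 8·5 + 7·9 + 2·4 + 6·4 = 165 ≡ 9.
  S_1 = Σ v_i α_i r_i = 3·4·10 + 8·6·5 + 7·7·9 + 2·3·4 + 6·9·4 = 1041 ≡ 1.
  α_i^2 mod 13 = [3, 10, 10, 9, 3].
  S_2 = Σ v_i α_i^2 r_i = 3·3·10 + 8·10·5 + 7·10·9 + 2·9·4 + 6·3·4 = 1264 ≡ 3.
  S = (9, 1, 3) ≠ 0, so r is not a codeword (an error is present).
Step 3: locate the error. For a single error e at position i, S_ℓ = v_i·e·α_i^ℓ, so α_err = S_1/S_0.
  S_0^{−1} = 9^{−1} = 3 (mod 13), so α_err = 1·3 = 3 ≡ 3 = α_4. Error position i = 4.
  Consistency check: S_2/S_1 = 3·1 = 3 ≡ 3 = α_err ✓ (single-error assumption holds).
Step 4: error magnitude e = S_0/v_4 = S_0·∏_{j≠4}(α_4 − α_j) = 9·7 = 63 ≡ 11 (mod 13).
Step 5: correct position 4: c_4 = r_4 − e = 4 − 11 ≡ 6 (mod 13). Hence c = [10, 5, 9, 6, 4].
  Check: interpolating c through the α_i gives m(x) = 7 + 4·x (degree < 2) with m(α_i) = c_i for every i, so c is indeed a codeword.


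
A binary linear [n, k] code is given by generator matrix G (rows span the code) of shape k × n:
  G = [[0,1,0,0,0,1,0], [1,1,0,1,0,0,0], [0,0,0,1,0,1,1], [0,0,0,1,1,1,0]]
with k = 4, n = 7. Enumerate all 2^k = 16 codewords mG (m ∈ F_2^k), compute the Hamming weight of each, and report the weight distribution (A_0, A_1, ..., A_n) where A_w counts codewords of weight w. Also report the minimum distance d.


Weight distribution: A_0 = 1, A_2 = 4, A_3 = 6, A_4 = 3, A_5 = 2. Minimum distance d = 2.

Enumerate all 2^4 = 16 messages m ∈ F_2^4.
For each, compute codeword c = mG in F_2^7, then tally its weight.
  m = 0000 → c = 0000000, weight = 0.
  m = 1000 → c = 0100010, weight = 2.
  m = 0100 → c = 1101000, weight = 3.
  m = 1100 → c = 1001010, weight = 3.
  m = 0010 → c = 0001011, weight = 3.
  m = 1010 → c = 0101001, weight = 3.
  m = 0110 → c = 1100011, weight = 4.
  m = 1110 → c = 1000001, weight = 2.
  m = 0001 → c = 0001110, weight = 3.
  m = 1001 → c = 0101100, weight = 3.
  m = 0101 → c = 1100110, weight = 4.
  m = 1101 → c = 1000100, weight = 2.
  m = 0011 → c = 0000101, weight = 2.
  m = 1011 → c = 0100111, weight = 4.
  m = 0111 → c = 1101101, weight = 5.
  m = 1111 → c = 1001111, weight = 5.
Tally weights:
  weight 0: 1 codewords.
  weight 2: 4 codewords.
  weight 3: 6 codewords.
  weight 4: 3 codewords.
  weight 5: 2 codewords.
Minimum distance d = smallest w > 0 with A_w > 0 = 2.
Sanity: Σ A_w = 16 = 2^4 = 16 ✓.


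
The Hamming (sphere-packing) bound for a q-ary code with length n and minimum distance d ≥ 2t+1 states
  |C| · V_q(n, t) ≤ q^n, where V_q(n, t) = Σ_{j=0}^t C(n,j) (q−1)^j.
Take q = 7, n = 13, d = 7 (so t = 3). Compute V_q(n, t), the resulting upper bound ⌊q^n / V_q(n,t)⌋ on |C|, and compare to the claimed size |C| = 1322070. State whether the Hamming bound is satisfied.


V_q(n, t) = 64663, q^n = 96889010407, Hamming bound = 1498368, |C| = 1322070 ≤ bound (satisfied).

Step 1: Compute V_q(n, t) = Σ_{j=0}^3 C(n, j) (q−1)^j.
  j = 0: C(13,0)·(6)^0 = 1·1 = 1.
  j = 1: C(13,1)·(6)^1 = 13·6 = 78.
  j = 2: C(13,2)·(6)^2 = 78·36 = 2808.
  j = 3: C(13,3)·(6)^3 = 286·216 = 61776.
  V_q(n, t) = 1 + 78 + 2808 + 61776 = 64663.
Step 2: q^n = 7^13 = 96889010407.
Step 3: Hamming bound ⌊q^n / V_q(n,t)⌋ = ⌊96889010407/64663⌋ = 1498368.
Step 4: Compare |C| = 1322070 to 1498368: satisfied.
The claimed |C| lies below the Hamming bound.


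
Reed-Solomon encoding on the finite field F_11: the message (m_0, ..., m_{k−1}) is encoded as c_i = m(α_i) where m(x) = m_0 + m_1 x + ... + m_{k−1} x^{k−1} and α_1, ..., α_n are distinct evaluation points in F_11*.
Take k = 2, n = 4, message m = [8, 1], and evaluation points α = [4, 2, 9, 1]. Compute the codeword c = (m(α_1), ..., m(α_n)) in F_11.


c = [1, 10, 6, 9]

Message polynomial: m(x) = 8 + 1·x (mod 11).
For each evaluation point α_i, compute m(α_i) mod 11:
  α_1 = 4: Horner steps 1 → 1, so m(4) = 1.
  α_2 = 2: Horner steps 1 → 10, so m(2) = 10.
  α_3 = 9: Horner steps 1 → 6, so m(9) = 6.
  α_4 = 1: Horner steps 1 → 9, so m(1) = 9.
Codeword c = [1, 10, 6, 9] ∈ F_11^4.


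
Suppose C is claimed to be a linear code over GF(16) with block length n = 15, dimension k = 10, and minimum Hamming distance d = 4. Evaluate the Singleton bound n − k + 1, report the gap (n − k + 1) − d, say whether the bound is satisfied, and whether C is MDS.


Singleton RHS = n − k + 1 = 6, slack = 2, bound satisfied, not MDS.

Singleton bound: d ≤ n − k + 1.
Here n = 15, k = 10, so n − k + 1 = 6.
Given d = 4, check d ≤ 6: YES.
Slack = (n − k + 1) − d = 2.
The code is NOT MDS (slack = 2 > 0).
Description: the claimed parameters are [15, 10, 4]_16; such a code would be non-MDS.


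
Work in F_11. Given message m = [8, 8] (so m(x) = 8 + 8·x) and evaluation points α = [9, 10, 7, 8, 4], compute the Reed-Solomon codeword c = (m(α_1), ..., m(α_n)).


c = [3, 0, 9, 6, 7]

Message polynomial: m(x) = 8 + 8·x (mod 11).
For each evaluation point α_i, compute m(α_i) mod 11:
  α_1 = 9: Horner steps 8 → 3, so m(9) = 3.
  α_2 = 10: Horner steps 8 → 0, so m(10) = 0.
  α_3 = 7: Horner steps 8 → 9, so m(7) = 9.
  α_4 = 8: Horner steps 8 → 6, so m(8) = 6.
  α_5 = 4: Horner steps 8 → 7, so m(4) = 7.
Codeword c = [3, 0, 9, 6, 7] ∈ F_11^5.


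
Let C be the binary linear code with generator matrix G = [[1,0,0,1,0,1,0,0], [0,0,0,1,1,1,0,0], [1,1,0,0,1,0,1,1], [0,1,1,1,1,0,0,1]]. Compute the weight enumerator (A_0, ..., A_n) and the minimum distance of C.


Weight distribution: A_0 = 1, A_2 = 1, A_3 = 4, A_4 = 3, A_5 = 4, A_6 = 3. Minimum distance d = 2.

Enumerate all 2^4 = 16 messages m ∈ F_2^4.
For each, compute codeword c = mG in F_2^8, then tally its weight.
  m = 0000 → c = 00000000, weight = 0.
  m = 1000 → c = 10010100, weight = 3.
  m = 0100 → c = 00011100, weight = 3.
  m = 1100 → c = 10001000, weight = 2.
  m = 0010 → c = 11001011, weight = 5.
  m = 1010 → c = 01011111, weight = 6.
  m = 0110 → c = 11010111, weight = 6.
  m = 1110 → c = 01000011, weight = 3.
  m = 0001 → c = 01111001, weight = 5.
  m = 1001 → c = 11101101, weight = 6.
  m = 0101 → c = 01100101, weight = 4.
  m = 1101 → c = 11110001, weight = 5.
  m = 0011 → c = 10110010, weight = 4.
  m = 1011 → c = 00100110, weight = 3.
  m = 0111 → c = 10101110, weight = 5.
  m = 1111 → c = 00111010, weight = 4.
Tally weights:
  weight 0: 1 codewords.
  weight 2: 1 codewords.
  weight 3: 4 codewords.
  weight 4: 3 codewords.
  weight 5: 4 codewords.
  weight 6: 3 codewords.
Minimum distance d = smallest w > 0 with A_w > 0 = 2.
Sanity: Σ A_w = 16 = 2^4 = 16 ✓.


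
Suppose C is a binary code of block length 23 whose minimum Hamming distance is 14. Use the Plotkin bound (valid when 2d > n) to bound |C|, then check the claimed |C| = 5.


Plotkin bound M ≤ 4; given |C| = 5 > bound (violated).

Check applicability: 2d = 28, n = 23.
2d − n = 5 > 0, so Plotkin applies.
Compute d/(2d−n) = 14/5 ≈ 2.8000.
⌊d/(2d−n)⌋ = 2.
Plotkin bound: M ≤ 2·2 = 4.
Given |C| = 5, check: VIOLATED.
This |C| is above the Plotkin bound, so no binary code with n = 23, d = 14 and 5 codewords exists.


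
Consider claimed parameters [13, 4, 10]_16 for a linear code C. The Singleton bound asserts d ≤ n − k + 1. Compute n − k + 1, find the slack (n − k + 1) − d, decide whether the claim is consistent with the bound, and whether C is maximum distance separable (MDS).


Singleton RHS = n − k + 1 = 10, slack = 0, bound satisfied, MDS.

Singleton bound: d ≤ n − k + 1.
Here n = 13, k = 4, so n − k + 1 = 10.
Given d = 10, check d ≤ 10: YES.
Slack = (n − k + 1) − d = 0.
The code is MDS (slack = 0).
Description: the claimed parameters are [13, 4, 10]_16; such a code would be MDS (meets Singleton bound).


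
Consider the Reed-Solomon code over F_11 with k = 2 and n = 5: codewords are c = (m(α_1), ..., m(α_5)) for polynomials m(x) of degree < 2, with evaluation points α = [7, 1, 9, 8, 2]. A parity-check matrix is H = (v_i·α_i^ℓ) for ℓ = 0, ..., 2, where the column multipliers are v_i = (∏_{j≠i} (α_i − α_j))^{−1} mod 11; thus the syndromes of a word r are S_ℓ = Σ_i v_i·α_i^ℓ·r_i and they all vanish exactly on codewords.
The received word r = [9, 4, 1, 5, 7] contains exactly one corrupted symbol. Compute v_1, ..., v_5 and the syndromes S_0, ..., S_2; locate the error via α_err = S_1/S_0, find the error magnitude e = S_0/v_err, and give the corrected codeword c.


S = (8, 8, 8), error at position 2, error magnitude e = 4, c = [9, 0, 1, 5, 7].

Step 1: column multipliers v_i = (∏_{j≠i}(α_i − α_j))^{−1} mod 11.
  i = 1 (α = 7): (7−1)(7−9)(7−8)(7−2) = 6·(−2)·(−1)·5 = 60 ≡ 5, so v_1 = 5^{−1} = 9 (mod 11).
  i = 2 (α = 1): (1−7)(1−9)(1−8)(1−2) = (−6)·(−8)·(−7)·(−1) = 336 ≡ 6, so v_2 = 6^{−1} = 2 (mod 11).
  i = 3 (α = 9): (9−7)(9−1)(9−8)(9−2) = 2·8·1·7 = 112 ≡ 2, so v_3 = 2^{−1} = 6 (mod 11).
  i = 4 (α = 8): (8−7)(8−1)(8−9)(8−2) = 1·7·(−1)·6 = −42 ≡ 2, so v_4 = 2^{−1} = 6 (mod 11).
  i = 5 (α = 2): (2−7)(2−1)(2−9)(2−8) = (−5)·1·(−7)·(−6) = −210 ≡ 10, so v_5 = 10^{−1} = 10 (mod 11).
  v = [9, 2, 6, 6, 10].
Step 2: syndromes of r = [9, 4, 1, 5, 7] (all sums mod 11).
  S_0 = Σ v_i r_i = 9·9 + 2·4 + 6·1 + 6·5 + 10·7 = 195 ≡ 8.
  S_1 = Σ v_i α_i r_i = 9·7·9 + 2·1·4 + 6·9·1 + 6·8·5 + 10·2·7 = 1009 ≡ 8.
  α_i^2 mod 11 = [5, 1, 4, 9, 4].
  S_2 = Σ v_i α_i^2 r_i = 9·5·9 + 2·1·4 + 6·4·1 + 6·9·5 + 10·4·7 = 987 ≡ 8.
  S = (8, 8, 8) ≠ 0, so r is not a codeword (an error is present).
Step 3: locate the error. For a single error e at position i, S_ℓ = v_i·e·α_i^ℓ, so α_err = S_1/S_0.
  S_0^{−1} = 8^{−1} = 7 (mod 11), so α_err = 8·7 = 56 ≡ 1 = α_2. Error position i = 2.
  Consistency check: S_2/S_1 = 8·7 = 56 ≡ 1 = α_err ✓ (single-error assumption holds).
Step 4: error magnitude e = S_0/v_2 = S_0·∏_{j≠2}(α_2 − α_j) = 8·6 = 48 ≡ 4 (mod 11).
Step 5: correct position 2: c_2 = r_2 − e = 4 − 4 ≡ 0 (mod 11). Hence c = [9, 0, 1, 5, 7].
  Check: interpolating c through the α_i gives m(x) = 4 + 7·x (degree < 2) with m(α_i) = c_i for every i, so c is indeed a codeword.


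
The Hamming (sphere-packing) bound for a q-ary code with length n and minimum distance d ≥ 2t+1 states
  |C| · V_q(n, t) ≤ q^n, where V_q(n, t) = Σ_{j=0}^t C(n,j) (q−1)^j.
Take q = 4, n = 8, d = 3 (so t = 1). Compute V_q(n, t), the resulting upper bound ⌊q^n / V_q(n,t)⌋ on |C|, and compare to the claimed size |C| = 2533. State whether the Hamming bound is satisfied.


V_q(n, t) = 25, q^n = 65536, Hamming bound = 2621, |C| = 2533 ≤ bound (satisfied).

Step 1: Compute V_q(n, t) = Σ_{j=0}^1 C(n, j) (q−1)^j.
  j = 0: C(8,0)·(3)^0 = 1·1 = 1.
  j = 1: C(8,1)·(3)^1 = 8·3 = 24.
  V_q(n, t) = 1 + 24 = 25.
Step 2: q^n = 4^8 = 65536.
Step 3: Hamming bound ⌊q^n / V_q(n,t)⌋ = ⌊65536/25⌋ = 2621.
Step 4: Compare |C| = 2533 to 2621: satisfied.
The claimed |C| lies below the Hamming bound.


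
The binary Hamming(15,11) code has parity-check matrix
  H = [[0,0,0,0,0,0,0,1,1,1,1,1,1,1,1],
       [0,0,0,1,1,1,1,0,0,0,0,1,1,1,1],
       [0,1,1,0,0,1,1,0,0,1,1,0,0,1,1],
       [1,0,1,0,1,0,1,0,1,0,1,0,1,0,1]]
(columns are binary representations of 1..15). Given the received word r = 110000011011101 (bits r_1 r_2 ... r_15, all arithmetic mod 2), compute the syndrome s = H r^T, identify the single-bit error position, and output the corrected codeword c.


s = (0, 1, 1, 1)^T, error position = 7, corrected codeword c = 110000111011101

Compute s = H r^T mod 2 one row at a time:
  s_1 = 1 + 1 + 0 + 1 + 1 + 1 + 0 + 1 = 6 ≡ 0 (mod 2).
  s_2 = 0 + 0 + 0 + 0 + 1 + 1 + 0 + 1 = 3 ≡ 1 (mod 2).
  s_3 = 1 + 0 + 0 + 0 + 0 + 1 + 0 + 1 = 3 ≡ 1 (mod 2).
  s_4 = 1 + 0 + 0 + 0 + 1 + 1 + 1 + 1 = 5 ≡ 1 (mod 2).
s = (0, 1, 1, 1)^T — this equals column 7 of H (binary 0111), so error is at position 7.
Correct: flip bit 7 of r = 110000011011101 to get c = 110000111011101.


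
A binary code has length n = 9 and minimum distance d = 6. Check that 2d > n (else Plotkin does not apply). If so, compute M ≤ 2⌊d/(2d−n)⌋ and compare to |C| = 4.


Plotkin bound M ≤ 4; given |C| = 4 ≤ bound (satisfied).

Check applicability: 2d = 12, n = 9.
2d − n = 3 > 0, so Plotkin applies.
Compute d/(2d−n) = 6/3 ≈ 2.0000.
⌊d/(2d−n)⌋ = 2.
Plotkin bound: M ≤ 2·2 = 4.
Given |C| = 4, check: satisfied.
This |C| is at the Plotkin bound.


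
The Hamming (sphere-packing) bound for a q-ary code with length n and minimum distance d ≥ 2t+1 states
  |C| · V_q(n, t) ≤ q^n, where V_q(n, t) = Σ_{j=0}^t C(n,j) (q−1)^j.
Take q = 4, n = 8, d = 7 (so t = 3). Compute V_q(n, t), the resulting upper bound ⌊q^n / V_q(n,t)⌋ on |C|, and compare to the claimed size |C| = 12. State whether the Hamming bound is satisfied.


V_q(n, t) = 1789, q^n = 65536, Hamming bound = 36, |C| = 12 ≤ bound (satisfied).

Step 1: Compute V_q(n, t) = Σ_{j=0}^3 C(n, j) (q−1)^j.
  j = 0: C(8,0)·(3)^0 = 1·1 = 1.
  j = 1: C(8,1)·(3)^1 = 8·3 = 24.
  j = 2: C(8,2)·(3)^2 = 28·9 = 252.
  j = 3: C(8,3)·(3)^3 = 56·27 = 1512.
  V_q(n, t) = 1 + 24 + 252 + 1512 = 1789.
Step 2: q^n = 4^8 = 65536.
Step 3: Hamming bound ⌊q^n / V_q(n,t)⌋ = ⌊65536/1789⌋ = 36.
Step 4: Compare |C| = 12 to 36: satisfied.
The claimed |C| lies below the Hamming bound.


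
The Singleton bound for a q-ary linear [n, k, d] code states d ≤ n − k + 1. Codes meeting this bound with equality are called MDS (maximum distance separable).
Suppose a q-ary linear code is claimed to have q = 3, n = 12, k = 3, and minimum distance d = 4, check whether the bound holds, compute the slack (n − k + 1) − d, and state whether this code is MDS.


Singleton RHS = n − k + 1 = 10, slack = 6, bound satisfied, not MDS.

Singleton bound: d ≤ n − k + 1.
Here n = 12, k = 3, so n − k + 1 = 10.
Given d = 4, check d ≤ 10: YES.
Slack = (n − k + 1) − d = 6.
The code is NOT MDS (slack = 6 > 0).
Description: the claimed parameters are [12, 3, 4]_3; such a code would be non-MDS.


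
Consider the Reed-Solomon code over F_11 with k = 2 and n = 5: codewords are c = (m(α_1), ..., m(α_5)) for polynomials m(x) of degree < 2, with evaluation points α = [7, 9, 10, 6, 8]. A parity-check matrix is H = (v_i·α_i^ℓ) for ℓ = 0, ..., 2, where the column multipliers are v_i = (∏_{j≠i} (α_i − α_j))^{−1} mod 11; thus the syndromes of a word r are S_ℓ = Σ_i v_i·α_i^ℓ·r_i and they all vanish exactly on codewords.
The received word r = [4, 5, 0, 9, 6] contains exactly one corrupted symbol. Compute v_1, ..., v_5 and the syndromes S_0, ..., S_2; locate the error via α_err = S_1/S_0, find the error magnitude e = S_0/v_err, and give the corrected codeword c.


S = (10, 3, 2), error at position 5, error magnitude e = 7, c = [4, 5, 0, 9, 10].

Step 1: column multipliers v_i = (∏_{j≠i}(α_i − α_j))^{−1} mod 11.
  i = 1 (α = 7): (7−9)(7−10)(7−6)(7−8) = (−2)·(−3)·1·(−1) = −6 ≡ 5, so v_1 = 5^{−1} = 9 (mod 11).
  i = 2 (α = 9): (9−7)(9−10)(9−6)(9−8) = 2·(−1)·3·1 = −6 ≡ 5, so v_2 = 5^{−1} = 9 (mod 11).
  i = 3 (α = 10): (10−7)(10−9)(10−6)(10−8) = 3·1·4·2 = 24 ≡ 2, so v_3 = 2^{−1} = 6 (mod 11).
  i = 4 (α = 6): (6−7)(6−9)(6−10)(6−8) = (−1)·(−3)·(−4)·(−2) = 24 ≡ 2, so v_4 = 2^{−1} = 6 (mod 11).
  i = 5 (α = 8): (8−7)(8−9)(8−10)(8−6) = 1·(−1)·(−2)·2 = 4 ≡ 4, so v_5 = 4^{−1} = 3 (mod 11).
  v = [9, 9, 6, 6, 3].
Step 2: syndromes of r = [4, 5, 0, 9, 6] (all sums mod 11).
  S_0 = Σ v_i r_i = 9·4 + 9·5 + 6·0 + 6·9 + 3·6 = 153 ≡ 10.
  S_1 = Σ v_i α_i r_i = 9·7·4 + 9·9·5 + 6·10·0 + 6·6·9 + 3·8·6 = 1125 ≡ 3.
  α_i^2 mod 11 = [5, 4, 1, 3, 9].
  S_2 = Σ v_i α_i^2 r_i = 9·5·4 + 9·4·5 + 6·1·0 + 6·3·9 + 3·9·6 = 684 ≡ 2.
  S = (10, 3, 2) ≠ 0, so r is not a codeword (an error is present).
Step 3: locate the error. For a single error e at position i, S_ℓ = v_i·e·α_i^ℓ, so α_err = S_1/S_0.
  S_0^{−1} = 10^{−1} = 10 (mod 11), so α_err = 3·10 = 30 ≡ 8 = α_5. Error position i = 5.
  Consistency check: S_2/S_1 = 2·4 = 8 ≡ 8 = α_err ✓ (single-error assumption holds).
Step 4: error magnitude e = S_0/v_5 = S_0·∏_{j≠5}(α_5 − α_j) = 10·4 = 40 ≡ 7 (mod 11).
Step 5: correct position 5: c_5 = r_5 − e = 6 − 7 ≡ 10 (mod 11). Hence c = [4, 5, 0, 9, 10].
  Check: interpolating c through the α_i gives m(x) = 6 + 6·x (degree < 2) with m(α_i) = c_i for every i, so c is indeed a codeword.


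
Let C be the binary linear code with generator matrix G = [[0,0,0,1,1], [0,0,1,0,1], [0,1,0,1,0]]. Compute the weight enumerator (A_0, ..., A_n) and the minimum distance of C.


Weight distribution: A_0 = 1, A_2 = 6, A_4 = 1. Minimum distance d = 2.

Enumerate all 2^3 = 8 messages m ∈ F_2^3.
For each, compute codeword c = mG in F_2^5, then tally its weight.
  m = 000 → c = 00000, weight = 0.
  m = 100 → c = 00011, weight = 2.
  m = 010 → c = 00101, weight = 2.
  m = 110 → c = 00110, weight = 2.
  m = 001 → c = 01010, weight = 2.
  m = 101 → c = 01001, weight = 2.
  m = 011 → c = 01111, weight = 4.
  m = 111 → c = 01100, weight = 2.
Tally weights:
  weight 0: 1 codewords.
  weight 2: 6 codewords.
  weight 4: 1 codewords.
Minimum distance d = smallest w > 0 with A_w > 0 = 2.
Sanity: Σ A_w = 8 = 2^3 = 8 ✓.


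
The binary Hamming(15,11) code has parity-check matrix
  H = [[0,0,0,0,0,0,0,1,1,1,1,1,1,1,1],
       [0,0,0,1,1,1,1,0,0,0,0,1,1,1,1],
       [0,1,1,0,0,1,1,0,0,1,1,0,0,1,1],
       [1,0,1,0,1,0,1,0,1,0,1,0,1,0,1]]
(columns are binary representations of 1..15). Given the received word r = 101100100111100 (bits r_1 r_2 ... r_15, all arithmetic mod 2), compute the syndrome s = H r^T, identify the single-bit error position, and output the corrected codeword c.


s = (0, 0, 0, 1)^T, error position = 1, corrected codeword c = 001100100111100

Compute s = H r^T mod 2 one row at a time:
  s_1 = 0 + 0 + 1 + 1 + 1 + 1 + 0 + 0 = 4 ≡ 0 (mod 2).
  s_2 = 1 + 0 + 0 + 1 + 1 + 1 + 0 + 0 = 4 ≡ 0 (mod 2).
  s_3 = 0 + 1 + 0 + 1 + 1 + 1 + 0 + 0 = 4 ≡ 0 (mod 2).
  s_4 = 1 + 1 + 0 + 1 + 0 + 1 + 1 + 0 = 5 ≡ 1 (mod 2).
s = (0, 0, 0, 1)^T — this equals column 1 of H (binary 0001), so error is at position 1.
Correct: flip bit 1 of r = 101100100111100 to get c = 001100100111100.


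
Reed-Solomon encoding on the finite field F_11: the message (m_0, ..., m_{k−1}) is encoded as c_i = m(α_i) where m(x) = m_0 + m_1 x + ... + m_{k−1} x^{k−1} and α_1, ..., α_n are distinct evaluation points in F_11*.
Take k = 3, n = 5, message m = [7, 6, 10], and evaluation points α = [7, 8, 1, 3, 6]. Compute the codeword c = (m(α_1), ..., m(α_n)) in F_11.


c = [0, 2, 1, 5, 7]

Message polynomial: m(x) = 7 + 6·x + 10·x^2 (mod 11).
For each evaluation point α_i, compute m(α_i) mod 11:
  α_1 = 7: Horner steps 10 → 10 → 0, so m(7) = 0.
  α_2 = 8: Horner steps 10 → 9 → 2, so m(8) = 2.
  α_3 = 1: Horner steps 10 → 5 → 1, so m(1) = 1.
  α_4 = 3: Horner steps 10 → 3 → 5, so m(3) = 5.
  α_5 = 6: Horner steps 10 → 0 → 7, so m(6) = 7.
Codeword c = [0, 2, 1, 5, 7] ∈ F_11^5.


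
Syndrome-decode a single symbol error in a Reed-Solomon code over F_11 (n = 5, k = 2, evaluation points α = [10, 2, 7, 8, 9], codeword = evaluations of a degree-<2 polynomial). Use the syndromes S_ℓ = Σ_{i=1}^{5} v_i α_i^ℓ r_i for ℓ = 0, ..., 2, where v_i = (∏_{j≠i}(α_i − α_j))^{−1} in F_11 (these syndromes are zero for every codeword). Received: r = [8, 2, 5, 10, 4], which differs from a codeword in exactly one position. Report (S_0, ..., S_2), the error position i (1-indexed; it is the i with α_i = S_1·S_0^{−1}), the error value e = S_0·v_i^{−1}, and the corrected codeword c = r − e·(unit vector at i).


S = (8, 3, 8), error at position 1, error magnitude e = 10, c = [9, 2, 5, 10, 4].

Step 1: column multipliers v_i = (∏_{j≠i}(α_i − α_j))^{−1} mod 11.
  i = 1 (α = 10): (10−2)(10−7)(10−8)(10−9) = 8·3·2·1 = 48 ≡ 4, so v_1 = 4^{−1} = 3 (mod 11).
  i = 2 (α = 2): (2−10)(2−7)(2−8)(2−9) = (−8)·(−5)·(−6)·(−7) = 1680 ≡ 8, so v_2 = 8^{−1} = 7 (mod 11).
  i = 3 (α = 7): (7−10)(7−2)(7−8)(7−9) = (−3)·5·(−1)·(−2) = −30 ≡ 3, so v_3 = 3^{−1} = 4 (mod 11).
  i = 4 (α = 8): (8−10)(8−2)(8−7)(8−9) = (−2)·6·1·(−1) = 12 ≡ 1, so v_4 = 1^{−1} = 1 (mod 11).
  i = 5 (α = 9): (9−10)(9−2)(9−7)(9−8) = (−1)·7·2·1 = −14 ≡ 8, so v_5 = 8^{−1} = 7 (mod 11).
  v = [3, 7, 4, 1, 7].
Step 2: syndromes of r = [8, 2, 5, 10, 4] (all sums mod 11).
  S_0 = Σ v_i r_i = 3·8 + 7·2 + 4·5 + 1·10 + 7·4 = 96 ≡ 8.
  S_1 = Σ v_i α_i r_i = 3·10·8 + 7·2·2 + 4·7·5 + 1·8·10 + 7·9·4 = 740 ≡ 3.
  α_i^2 mod 11 = [1, 4, 5, 9, 4].
  S_2 = Σ v_i α_i^2 r_i = 3·1·8 + 7·4·2 + 4·5·5 + 1·9·10 + 7·4·4 = 382 ≡ 8.
  S = (8, 3, 8) ≠ 0, so r is not a codeword (an error is present).
Step 3: locate the error. For a single error e at position i, S_ℓ = v_i·e·α_i^ℓ, so α_err = S_1/S_0.
  S_0^{−1} = 8^{−1} = 7 (mod 11), so α_err = 3·7 = 21 ≡ 10 = α_1. Error position i = 1.
  Consistency check: S_2/S_1 = 8·4 = 32 ≡ 10 = α_err ✓ (single-error assumption holds).
Step 4: error magnitude e = S_0/v_1 = S_0·∏_{j≠1}(α_1 − α_j) = 8·4 = 32 ≡ 10 (mod 11).
Step 5: correct position 1: c_1 = r_1 − e = 8 − 10 ≡ 9 (mod 11). Hence c = [9, 2, 5, 10, 4].
  Check: interpolating c through the α_i gives m(x) = 3 + 5·x (degree < 2) with m(α_i) = c_i for every i, so c is indeed a codeword.


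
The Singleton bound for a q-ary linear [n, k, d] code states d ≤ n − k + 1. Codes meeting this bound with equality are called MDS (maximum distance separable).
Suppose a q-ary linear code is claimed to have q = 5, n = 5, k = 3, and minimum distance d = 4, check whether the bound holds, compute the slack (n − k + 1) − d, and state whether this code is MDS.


Singleton RHS = n − k + 1 = 3, slack = -1, bound violated (no such code; not MDS).

Singleton bound: d ≤ n − k + 1.
Here n = 5, k = 3, so n − k + 1 = 3.
Given d = 4, check d ≤ 3: NO.
Slack = (n − k + 1) − d = -1.
The slack is negative: d = 4 exceeds n − k + 1 = 3 by 1, so the Singleton bound is violated and no linear [5, 3, 4]_5 code can exist. In particular it is not MDS (MDS requires d = n − k + 1 exactly).
Description: the claimed parameters are [5, 3, 4]_5; such a code would be impossible (violates the Singleton bound).


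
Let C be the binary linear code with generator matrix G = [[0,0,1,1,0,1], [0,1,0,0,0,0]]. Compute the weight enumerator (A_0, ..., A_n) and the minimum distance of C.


Weight distribution: A_0 = 1, A_1 = 1, A_3 = 1, A_4 = 1. Minimum distance d = 1.

Enumerate all 2^2 = 4 messages m ∈ F_2^2.
For each, compute codeword c = mG in F_2^6, then tally its weight.
  m = 00 → c = 000000, weight = 0.
  m = 10 → c = 001101, weight = 3.
  m = 01 → c = 010000, weight = 1.
  m = 11 → c = 011101, weight = 4.
Tally weights:
  weight 0: 1 codewords.
  weight 1: 1 codewords.
  weight 3: 1 codewords.
  weight 4: 1 codewords.
Minimum distance d = smallest w > 0 with A_w > 0 = 1.
Sanity: Σ A_w = 4 = 2^2 = 4 ✓.


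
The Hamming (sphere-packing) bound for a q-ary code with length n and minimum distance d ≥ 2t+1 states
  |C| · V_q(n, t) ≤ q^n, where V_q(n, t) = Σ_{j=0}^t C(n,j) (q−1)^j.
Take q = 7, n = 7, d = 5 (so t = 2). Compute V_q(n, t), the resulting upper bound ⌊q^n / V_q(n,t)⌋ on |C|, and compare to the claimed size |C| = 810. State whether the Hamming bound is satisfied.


V_q(n, t) = 799, q^n = 823543, Hamming bound = 1030, |C| = 810 ≤ bound (satisfied).

Step 1: Compute V_q(n, t) = Σ_{j=0}^2 C(n, j) (q−1)^j.
  j = 0: C(7,0)·(6)^0 = 1·1 = 1.
  j = 1: C(7,1)·(6)^1 = 7·6 = 42.
  j = 2: C(7,2)·(6)^2 = 21·36 = 756.
  V_q(n, t) = 1 + 42 + 756 = 799.
Step 2: q^n = 7^7 = 823543.
Step 3: Hamming bound ⌊q^n / V_q(n,t)⌋ = ⌊823543/799⌋ = 1030.
Step 4: Compare |C| = 810 to 1030: satisfied.
The claimed |C| lies below the Hamming bound.


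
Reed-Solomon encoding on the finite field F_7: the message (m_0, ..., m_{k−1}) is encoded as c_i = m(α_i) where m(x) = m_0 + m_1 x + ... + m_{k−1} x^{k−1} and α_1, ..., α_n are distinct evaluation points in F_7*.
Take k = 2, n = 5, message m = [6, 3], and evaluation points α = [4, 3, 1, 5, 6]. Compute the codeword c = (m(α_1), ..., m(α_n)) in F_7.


c = [4, 1, 2, 0, 3]

Message polynomial: m(x) = 6 + 3·x (mod 7).
For each evaluation point α_i, compute m(α_i) mod 7:
  α_1 = 4: Horner steps 3 → 4, so m(4) = 4.
  α_2 = 3: Horner steps 3 → 1, so m(3) = 1.
  α_3 = 1: Horner steps 3 → 2, so m(1) = 2.
  α_4 = 5: Horner steps 3 → 0, so m(5) = 0.
  α_5 = 6: Horner steps 3 → 3, so m(6) = 3.
Codeword c = [4, 1, 2, 0, 3] ∈ F_7^5.


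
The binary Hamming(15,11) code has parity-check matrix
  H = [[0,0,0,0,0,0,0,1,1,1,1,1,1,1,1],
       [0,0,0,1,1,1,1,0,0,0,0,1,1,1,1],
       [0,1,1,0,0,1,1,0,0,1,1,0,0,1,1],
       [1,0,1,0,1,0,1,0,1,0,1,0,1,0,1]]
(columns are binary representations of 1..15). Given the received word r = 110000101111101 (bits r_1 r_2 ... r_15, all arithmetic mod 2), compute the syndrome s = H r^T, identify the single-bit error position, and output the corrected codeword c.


s = (0, 0, 1, 0)^T, error position = 2, corrected codeword c = 100000101111101

Compute s = H r^T mod 2 one row at a time:
  s_1 = 0 + 1 + 1 + 1 + 1 + 1 + 0 + 1 = 6 ≡ 0 (mod 2).
  s_2 = 0 + 0 + 0 + 1 + 1 + 1 + 0 + 1 = 4 ≡ 0 (mod 2).
  s_3 = 1 + 0 + 0 + 1 + 1 + 1 + 0 + 1 = 5 ≡ 1 (mod 2).
  s_4 = 1 + 0 + 0 + 1 + 1 + 1 + 1 + 1 = 6 ≡ 0 (mod 2).
s = (0, 0, 1, 0)^T — this equals column 2 of H (binary 0010), so error is at position 2.
Correct: flip bit 2 of r = 110000101111101 to get c = 100000101111101.


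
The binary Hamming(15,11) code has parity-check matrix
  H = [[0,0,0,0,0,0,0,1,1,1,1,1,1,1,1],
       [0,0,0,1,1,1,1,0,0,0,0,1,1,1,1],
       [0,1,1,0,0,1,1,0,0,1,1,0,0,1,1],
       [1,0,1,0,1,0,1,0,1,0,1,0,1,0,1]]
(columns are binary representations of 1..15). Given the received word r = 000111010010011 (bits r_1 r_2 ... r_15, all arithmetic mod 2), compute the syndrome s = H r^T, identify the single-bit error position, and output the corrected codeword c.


s = (0, 1, 0, 1)^T, error position = 5, corrected codeword c = 000101010010011

Compute s = H r^T mod 2 one row at a time:
  s_1 = 1 + 0 + 0 + 1 + 0 + 0 + 1 + 1 = 4 ≡ 0 (mod 2).
  s_2 = 1 + 1 + 1 + 0 + 0 + 0 + 1 + 1 = 5 ≡ 1 (mod 2).
  s_3 = 0 + 0 + 1 + 0 + 0 + 1 + 1 + 1 = 4 ≡ 0 (mod 2).
  s_4 = 0 + 0 + 1 + 0 + 0 + 1 + 0 + 1 = 3 ≡ 1 (mod 2).
s = (0, 1, 0, 1)^T — this equals column 5 of H (binary 0101), so error is at position 5.
Correct: flip bit 5 of r = 000111010010011 to get c = 000101010010011.


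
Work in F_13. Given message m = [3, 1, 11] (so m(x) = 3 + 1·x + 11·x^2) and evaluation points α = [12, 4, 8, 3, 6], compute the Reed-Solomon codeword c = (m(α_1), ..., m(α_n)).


c = [0, 1, 0, 1, 2]

Message polynomial: m(x) = 3 + 1·x + 11·x^2 (mod 13).
For each evaluation point α_i, compute m(α_i) mod 13:
  α_1 = 12: Horner steps 11 → 3 → 0, so m(12) = 0.
  α_2 = 4: Horner steps 11 → 6 → 1, so m(4) = 1.
  α_3 = 8: Horner steps 11 → 11 → 0, so m(8) = 0.
  α_4 = 3: Horner steps 11 → 8 → 1, so m(3) = 1.
  α_5 = 6: Horner steps 11 → 2 → 2, so m(6) = 2.
Codeword c = [0, 1, 0, 1, 2] ∈ F_13^5.


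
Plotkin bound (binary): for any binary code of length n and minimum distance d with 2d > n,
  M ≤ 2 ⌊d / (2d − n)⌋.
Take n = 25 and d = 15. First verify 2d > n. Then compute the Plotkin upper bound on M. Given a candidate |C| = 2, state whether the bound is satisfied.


Plotkin bound M ≤ 6; given |C| = 2 ≤ bound (satisfied).

Check applicability: 2d = 30, n = 25.
2d − n = 5 > 0, so Plotkin applies.
Compute d/(2d−n) = 15/5 ≈ 3.0000.
⌊d/(2d−n)⌋ = 3.
Plotkin bound: M ≤ 2·3 = 6.
Given |C| = 2, check: satisfied.
This |C| is below the Plotkin bound.


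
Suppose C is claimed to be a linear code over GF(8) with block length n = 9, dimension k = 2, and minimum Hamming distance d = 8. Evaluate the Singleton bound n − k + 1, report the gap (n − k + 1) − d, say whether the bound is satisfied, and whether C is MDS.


Singleton RHS = n − k + 1 = 8, slack = 0, bound satisfied, MDS.

Singleton bound: d ≤ n − k + 1.
Here n = 9, k = 2, so n − k + 1 = 8.
Given d = 8, check d ≤ 8: YES.
Slack = (n − k + 1) − d = 0.
The code is MDS (slack = 0).
Description: the claimed parameters are [9, 2, 8]_8; such a code would be MDS (meets Singleton bound).


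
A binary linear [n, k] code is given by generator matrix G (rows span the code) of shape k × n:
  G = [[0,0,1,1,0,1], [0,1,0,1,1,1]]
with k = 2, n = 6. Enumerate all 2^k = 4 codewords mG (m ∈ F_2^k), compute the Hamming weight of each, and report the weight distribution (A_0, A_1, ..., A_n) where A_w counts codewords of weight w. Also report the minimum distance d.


Weight distribution: A_0 = 1, A_3 = 2, A_4 = 1. Minimum distance d = 3.

Enumerate all 2^2 = 4 messages m ∈ F_2^2.
For each, compute codeword c = mG in F_2^6, then tally its weight.
  m = 00 → c = 000000, weight = 0.
  m = 10 → c = 001101, weight = 3.
  m = 01 → c = 010111, weight = 4.
  m = 11 → c = 011010, weight = 3.
Tally weights:
  weight 0: 1 codewords.
  weight 3: 2 codewords.
  weight 4: 1 codewords.
Minimum distance d = smallest w > 0 with A_w > 0 = 3.
Sanity: Σ A_w = 4 = 2^2 = 4 ✓.


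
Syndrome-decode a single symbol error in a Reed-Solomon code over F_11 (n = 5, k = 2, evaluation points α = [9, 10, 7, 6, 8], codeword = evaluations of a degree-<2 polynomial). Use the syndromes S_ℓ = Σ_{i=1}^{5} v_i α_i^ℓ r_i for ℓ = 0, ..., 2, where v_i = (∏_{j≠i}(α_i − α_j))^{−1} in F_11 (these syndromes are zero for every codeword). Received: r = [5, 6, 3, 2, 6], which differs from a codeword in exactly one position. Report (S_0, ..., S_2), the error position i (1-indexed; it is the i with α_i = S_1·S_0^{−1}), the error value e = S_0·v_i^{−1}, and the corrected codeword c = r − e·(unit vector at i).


S = (6, 4, 10), error at position 5, error magnitude e = 2, c = [5, 6, 3, 2, 4].

Step 1: column multipliers v_i = (∏_{j≠i}(α_i − α_j))^{−1} mod 11.
  i = 1 (α = 9): (9−10)(9−7)(9−6)(9−8) = (−1)·2·3·1 = −6 ≡ 5, so v_1 = 5^{−1} = 9 (mod 11).
  i = 2 (α = 10): (10−9)(10−7)(10−6)(10−8) = 1·3·4·2 = 24 ≡ 2, so v_2 = 2^{−1} = 6 (mod 11).
  i = 3 (α = 7): (7−9)(7−10)(7−6)(7−8) = (−2)·(−3)·1·(−1) = −6 ≡ 5, so v_3 = 5^{−1} = 9 (mod 11).
  i = 4 (α = 6): (6−9)(6−10)(6−7)(6−8) = (−3)·(−4)·(−1)·(−2) = 24 ≡ 2, so v_4 = 2^{−1} = 6 (mod 11).
  i = 5 (α = 8): (8−9)(8−10)(8−7)(8−6) = (−1)·(−2)·1·2 = 4 ≡ 4, so v_5 = 4^{−1} = 3 (mod 11).
  v = [9, 6, 9, 6, 3].
Step 2: syndromes of r = [5, 6, 3, 2, 6] (all sums mod 11).
  S_0 = Σ v_i r_i = 9·5 + 6·6 + 9·3 + 6·2 + 3·6 = 138 ≡ 6.
  S_1 = Σ v_i α_i r_i = 9·9·5 + 6·10·6 + 9·7·3 + 6·6·2 + 3·8·6 = 1170 ≡ 4.
  α_i^2 mod 11 = [4, 1, 5, 3, 9].
  S_2 = Σ v_i α_i^2 r_i = 9·4·5 + 6·1·6 + 9·5·3 + 6·3·2 + 3·9·6 = 549 ≡ 10.
  S = (6, 4, 10) ≠ 0, so r is not a codeword (an error is present).
Step 3: locate the error. For a single error e at position i, S_ℓ = v_i·e·α_i^ℓ, so α_err = S_1/S_0.
  S_0^{−1} = 6^{−1} = 2 (mod 11), so α_err = 4·2 = 8 ≡ 8 = α_5. Error position i = 5.
  Consistency check: S_2/S_1 = 10·3 = 30 ≡ 8 = α_err ✓ (single-error assumption holds).
Step 4: error magnitude e = S_0/v_5 = S_0·∏_{j≠5}(α_5 − α_j) = 6·4 = 24 ≡ 2 (mod 11).
Step 5: correct position 5: c_5 = r_5 − e = 6 − 2 ≡ 4 (mod 11). Hence c = [5, 6, 3, 2, 4].
  Check: interpolating c through the α_i gives m(x) = 7 + 1·x (degree < 2) with m(α_i) = c_i for every i, so c is indeed a codeword.


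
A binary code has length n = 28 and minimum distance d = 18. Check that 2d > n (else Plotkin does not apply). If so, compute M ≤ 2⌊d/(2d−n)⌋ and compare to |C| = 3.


Plotkin bound M ≤ 4; given |C| = 3 ≤ bound (satisfied).

Check applicability: 2d = 36, n = 28.
2d − n = 8 > 0, so Plotkin applies.
Compute d/(2d−n) = 18/8 ≈ 2.2500.
⌊d/(2d−n)⌋ = 2.
Plotkin bound: M ≤ 2·2 = 4.
Given |C| = 3, check: satisfied.
This |C| is below the Plotkin bound.


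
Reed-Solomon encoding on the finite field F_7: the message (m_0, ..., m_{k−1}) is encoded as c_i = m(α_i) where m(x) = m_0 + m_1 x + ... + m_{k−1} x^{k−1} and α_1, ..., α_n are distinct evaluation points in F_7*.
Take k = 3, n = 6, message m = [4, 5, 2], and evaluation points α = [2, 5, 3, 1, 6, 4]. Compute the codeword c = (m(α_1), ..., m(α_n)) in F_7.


c = [1, 2, 2, 4, 1, 0]

Message polynomial: m(x) = 4 + 5·x + 2·x^2 (mod 7).
For each evaluation point α_i, compute m(α_i) mod 7:
  α_1 = 2: Horner steps 2 → 2 → 1, so m(2) = 1.
  α_2 = 5: Horner steps 2 → 1 → 2, so m(5) = 2.
  α_3 = 3: Horner steps 2 → 4 → 2, so m(3) = 2.
  α_4 = 1: Horner steps 2 → 0 → 4, so m(1) = 4.
  α_5 = 6: Horner steps 2 → 3 → 1, so m(6) = 1.
  α_6 = 4: Horner steps 2 → 6 → 0, so m(4) = 0.
Codeword c = [1, 2, 2, 4, 1, 0] ∈ F_7^6.


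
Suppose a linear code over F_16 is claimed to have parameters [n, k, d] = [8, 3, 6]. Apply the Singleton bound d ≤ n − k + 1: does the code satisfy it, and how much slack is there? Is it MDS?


Singleton RHS = n − k + 1 = 6, slack = 0, bound satisfied, MDS.

Singleton bound: d ≤ n − k + 1.
Here n = 8, k = 3, so n − k + 1 = 6.
Given d = 6, check d ≤ 6: YES.
Slack = (n − k + 1) − d = 0.
The code is MDS (slack = 0).
Description: the claimed parameters are [8, 3, 6]_16; such a code would be MDS (meets Singleton bound).


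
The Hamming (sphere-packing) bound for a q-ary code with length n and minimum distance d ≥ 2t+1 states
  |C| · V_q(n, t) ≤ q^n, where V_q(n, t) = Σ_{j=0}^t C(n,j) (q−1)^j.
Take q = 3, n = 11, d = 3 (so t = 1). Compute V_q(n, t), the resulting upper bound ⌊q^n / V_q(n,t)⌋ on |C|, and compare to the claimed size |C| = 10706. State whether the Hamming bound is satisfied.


V_q(n, t) = 23, q^n = 177147, Hamming bound = 7702, |C| = 10706 > bound (violated).

Step 1: Compute V_q(n, t) = Σ_{j=0}^1 C(n, j) (q−1)^j.
  j = 0: C(11,0)·(2)^0 = 1·1 = 1.
  j = 1: C(11,1)·(2)^1 = 11·2 = 22.
  V_q(n, t) = 1 + 22 = 23.
Step 2: q^n = 3^11 = 177147.
Step 3: Hamming bound ⌊q^n / V_q(n,t)⌋ = ⌊177147/23⌋ = 7702.
Step 4: Compare |C| = 10706 to 7702: violated.
The claimed |C| lies above the Hamming bound, so no 3-ary code of length 11 with d ≥ 3 can have 10706 codewords.


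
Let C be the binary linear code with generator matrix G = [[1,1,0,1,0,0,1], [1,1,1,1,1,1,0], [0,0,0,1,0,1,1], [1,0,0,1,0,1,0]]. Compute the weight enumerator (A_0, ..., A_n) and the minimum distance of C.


Weight distribution: A_0 = 1, A_2 = 2, A_3 = 6, A_4 = 3, A_5 = 2, A_6 = 2. Minimum distance d = 2.

Enumerate all 2^4 = 16 messages m ∈ F_2^4.
For each, compute codeword c = mG in F_2^7, then tally its weight.
  m = 0000 → c = 0000000, weight = 0.
  m = 1000 → c = 1101001, weight = 4.
  m = 0100 → c = 1111110, weight = 6.
  m = 1100 → c = 0010111, weight = 4.
  m = 0010 → c = 0001011, weight = 3.
  m = 1010 → c = 1100010, weight = 3.
  m = 0110 → c = 1110101, weight = 5.
  m = 1110 → c = 0011100, weight = 3.
  m = 0001 → c = 1001010, weight = 3.
  m = 1001 → c = 0100011, weight = 3.
  m = 0101 → c = 0110100, weight = 3.
  m = 1101 → c = 1011101, weight = 5.
  m = 0011 → c = 1000001, weight = 2.
  m = 1011 → c = 0101000, weight = 2.
  m = 0111 → c = 0111111, weight = 6.
  m = 1111 → c = 1010110, weight = 4.
Tally weights:
  weight 0: 1 codewords.
  weight 2: 2 codewords.
  weight 3: 6 codewords.
  weight 4: 3 codewords.
  weight 5: 2 codewords.
  weight 6: 2 codewords.
Minimum distance d = smallest w > 0 with A_w > 0 = 2.
Sanity: Σ A_w = 16 = 2^4 = 16 ✓.


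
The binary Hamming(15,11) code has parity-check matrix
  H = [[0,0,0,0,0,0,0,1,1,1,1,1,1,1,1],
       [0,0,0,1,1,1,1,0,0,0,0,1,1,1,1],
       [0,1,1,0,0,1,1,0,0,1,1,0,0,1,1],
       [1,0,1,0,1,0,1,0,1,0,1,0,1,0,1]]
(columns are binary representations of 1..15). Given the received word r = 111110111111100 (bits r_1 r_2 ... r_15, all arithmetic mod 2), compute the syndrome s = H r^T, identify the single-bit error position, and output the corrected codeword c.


s = (0, 1, 1, 1)^T, error position = 7, corrected codeword c = 111110011111100

Compute s = H r^T mod 2 one row at a time:
  s_1 = 1 + 1 + 1 + 1 + 1 + 1 + 0 + 0 = 6 ≡ 0 (mod 2).
  s_2 = 1 + 1 + 0 + 1 + 1 + 1 + 0 + 0 = 5 ≡ 1 (mod 2).
  s_3 = 1 + 1 + 0 + 1 + 1 + 1 + 0 + 0 = 5 ≡ 1 (mod 2).
  s_4 = 1 + 1 + 1 + 1 + 1 + 1 + 1 + 0 = 7 ≡ 1 (mod 2).
s = (0, 1, 1, 1)^T — this equals column 7 of H (binary 0111), so error is at position 7.
Correct: flip bit 7 of r = 111110111111100 to get c = 111110011111100.


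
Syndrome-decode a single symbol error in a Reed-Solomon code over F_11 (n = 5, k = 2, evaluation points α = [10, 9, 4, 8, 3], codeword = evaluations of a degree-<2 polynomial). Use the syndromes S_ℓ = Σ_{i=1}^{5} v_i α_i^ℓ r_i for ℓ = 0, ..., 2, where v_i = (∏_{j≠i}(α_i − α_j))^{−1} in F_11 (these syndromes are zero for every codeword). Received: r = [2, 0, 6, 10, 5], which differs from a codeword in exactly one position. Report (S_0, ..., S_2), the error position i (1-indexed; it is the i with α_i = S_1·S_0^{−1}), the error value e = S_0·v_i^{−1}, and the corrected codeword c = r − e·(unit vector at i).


S = (8, 3, 8), error at position 1, error magnitude e = 1, c = [1, 0, 6, 10, 5].

Step 1: column multipliers v_i = (∏_{j≠i}(α_i − α_j))^{−1} mod 11.
  i = 1 (α = 10): (10−9)(10−4)(10−8)(10−3) = 1·6·2·7 = 84 ≡ 7, so v_1 = 7^{−1} = 8 (mod 11).
  i = 2 (α = 9): (9−10)(9−4)(9−8)(9−3) = (−1)·5·1·6 = −30 ≡ 3, so v_2 = 3^{−1} = 4 (mod 11).
  i = 3 (α = 4): (4−10)(4−9)(4−8)(4−3) = (−6)·(−5)·(−4)·1 = −120 ≡ 1, so v_3 = 1^{−1} = 1 (mod 11).
  i = 4 (α = 8): (8−10)(8−9)(8−4)(8−3) = (−2)·(−1)·4·5 = 40 ≡ 7, so v_4 = 7^{−1} = 8 (mod 11).
  i = 5 (α = 3): (3−10)(3−9)(3−4)(3−8) = (−7)·(−6)·(−1)·(−5) = 210 ≡ 1, so v_5 = 1^{−1} = 1 (mod 11).
  v = [8, 4, 1, 8, 1].
Step 2: syndromes of r = [2, 0, 6, 10, 5] (all sums mod 11).
  S_0 = Σ v_i r_i = 8·2 + 4·0 + 1·6 + 8·10 + 1·5 = 107 ≡ 8.
  S_1 = Σ v_i α_i r_i = 8·10·2 + 4·9·0 + 1·4·6 + 8·8·10 + 1·3·5 = 839 ≡ 3.
  α_i^2 mod 11 = [1, 4, 5, 9, 9].
  S_2 = Σ v_i α_i^2 r_i = 8·1·2 + 4·4·0 + 1·5·6 + 8·9·10 + 1·9·5 = 811 ≡ 8.
  S = (8, 3, 8) ≠ 0, so r is not a codeword (an error is present).
Step 3: locate the error. For a single error e at position i, S_ℓ = v_i·e·α_i^ℓ, so α_err = S_1/S_0.
  S_0^{−1} = 8^{−1} = 7 (mod 11), so α_err = 3·7 = 21 ≡ 10 = α_1. Error position i = 1.
  Consistency check: S_2/S_1 = 8·4 = 32 ≡ 10 = α_err ✓ (single-error assumption holds).
Step 4: error magnitude e = S_0/v_1 = S_0·∏_{j≠1}(α_1 − α_j) = 8·7 = 56 ≡ 1 (mod 11).
Step 5: correct position 1: c_1 = r_1 − e = 2 − 1 ≡ 1 (mod 11). Hence c = [1, 0, 6, 10, 5].
  Check: interpolating c through the α_i gives m(x) = 2 + 1·x (degree < 2) with m(α_i) = c_i for every i, so c is indeed a codeword.
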